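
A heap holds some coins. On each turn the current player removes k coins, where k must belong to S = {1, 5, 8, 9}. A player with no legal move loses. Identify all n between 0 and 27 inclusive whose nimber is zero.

G(0) = 0
G(1) = mex{0} = 1
G(2) = mex{1} = 0
G(3) = mex{0} = 1
G(4) = mex{1} = 0
G(5) = mex{0,0} = 1
G(6) = mex{1,1} = 0
G(7) = mex{0,0} = 1
G(8) = mex{1,1,0} = 2
G(9) = mex{2,0,1,0} = 3
G(10) = mex{3,1,0,1} = 2
G(11) = mex{2,0,1,0} = 3
G(12) = mex{3,1,0,1} = 2
G(13) = mex{2,2,1,0} = 3
G(14) = mex{3,3,0,1} = 2
G(15) = mex{2,2,1,0} = 3
G(16) = mex{3,3,2,1} = 0
G(17) = mex{0,2,3,2} = 1
G(18) = mex{1,3,2,3} = 0
G(19) = mex{0,2,3,2} = 1
G(20) = mex{1,3,2,3} = 0
G(21) = mex{0,0,3,2} = 1
G(22) = mex{1,1,2,3} = 0
G(23) = mex{0,0,3,2} = 1
G(24) = mex{1,1,0,3} = 2
G(25) = mex{2,0,1,0} = 3
G(26) = mex{3,1,0,1} = 2
G(27) = mex{2,0,1,0} = 3
P-positions are exactly the n with G(n) = 0.

0, 2, 4, 6, 16, 18, 20, 22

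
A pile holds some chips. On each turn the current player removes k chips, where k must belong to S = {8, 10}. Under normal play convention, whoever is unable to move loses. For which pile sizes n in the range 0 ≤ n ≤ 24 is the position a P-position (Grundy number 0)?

0, 1, 2, 3, 4, 5, 6, 7, 18, 19, 20, 21, 22, 23, 24

G(0) = 0
G(1) = mex{} = 0
G(2) = mex{} = 0
G(3) = mex{} = 0
G(4) = mex{} = 0
G(5) = mex{} = 0
G(6) = mex{} = 0
G(7) = mex{} = 0
G(8) = mex{0} = 1
G(9) = mex{0} = 1
G(10) = mex{0,0} = 1
G(11) = mex{0,0} = 1
G(12) = mex{0,0} = 1
G(13) = mex{0,0} = 1
G(14) = mex{0,0} = 1
G(15) = mex{0,0} = 1
G(16) = mex{1,0} = 2
G(17) = mex{1,0} = 2
G(18) = mex{1,1} = 0
G(19) = mex{1,1} = 0
G(20) = mex{1,1} = 0
G(21) = mex{1,1} = 0
G(22) = mex{1,1} = 0
G(23) = mex{1,1} = 0
G(24) = mex{2,1} = 0
P-positions are exactly the n with G(n) = 0.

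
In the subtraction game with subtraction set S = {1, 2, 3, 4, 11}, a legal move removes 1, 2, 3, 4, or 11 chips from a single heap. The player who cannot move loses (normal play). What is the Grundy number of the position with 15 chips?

0

G(0) = 0
G(1) = mex{0} = 1
G(2) = mex{1,0} = 2
G(3) = mex{2,1,0} = 3
G(4) = mex{3,2,1,0} = 4
G(5) = mex{4,3,2,1} = 0
G(6) = mex{0,4,3,2} = 1
G(7) = mex{1,0,4,3} = 2
G(8) = mex{2,1,0,4} = 3
G(9) = mex{3,2,1,0} = 4
G(10) = mex{4,3,2,1} = 0
G(11) = mex{0,4,3,2,0} = 1
G(12) = mex{1,0,4,3,1} = 2
G(13) = mex{2,1,0,4,2} = 3
G(14) = mex{3,2,1,0,3} = 4
G(15) = mex{4,3,2,1,4} = 0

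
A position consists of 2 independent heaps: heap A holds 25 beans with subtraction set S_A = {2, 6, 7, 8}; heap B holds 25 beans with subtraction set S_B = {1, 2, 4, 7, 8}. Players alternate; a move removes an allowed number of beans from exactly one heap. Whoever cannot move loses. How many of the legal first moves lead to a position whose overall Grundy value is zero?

1

Heap A, S = {2, 6, 7, 8}:
n :  0  1  2  3  4  5  6  7  8  9 10 11 12 13 14 15 16 17 18 19 20 21 22 23 24 25
G :  0  0  1  1  0  0  1  1  2  2  3  3  2  2  0  0  1  1  0  0  1  1  2  2  3  3
G_A(25) = 3.
Heap B, S = {1, 2, 4, 7, 8}:
n :  0  1  2  3  4  5  6  7  8  9 10 11 12 13 14 15 16 17 18 19 20 21 22 23 24 25
G :  0  1  2  0  1  2  0  1  2  0  1  2  0  1  2  0  1  2  0  1  2  0  1  2  0  1
G_B(25) = 1.
Combined Grundy value = 3 ⊕ 1 = 2.
A winning move leaves total XOR = 0, i.e. changes one component's Grundy value g to g ⊕ X where X is the current total.
Heap A: need g' = 3⊕2 = 1. Options: 25−2→G=2, 25−6→G=0, 25−7→G=0, 25−8→G=1. Hits: 1.
Heap B: need g' = 1⊕2 = 3. Options: 25−1→G=0, 25−2→G=2, 25−4→G=0, 25−7→G=0, 25−8→G=2. Hits: 0.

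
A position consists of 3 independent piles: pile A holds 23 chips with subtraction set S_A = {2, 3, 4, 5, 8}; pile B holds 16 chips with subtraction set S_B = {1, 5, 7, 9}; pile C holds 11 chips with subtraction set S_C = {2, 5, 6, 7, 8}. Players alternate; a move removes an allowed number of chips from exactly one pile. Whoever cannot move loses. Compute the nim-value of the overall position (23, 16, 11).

Pile A, S = {2, 3, 4, 5, 8}:
n :  0  1  2  3  4  5  6  7  8  9 10 11 12 13 14 15 16 17 18 19 20 21 22 23
G :  0  0  1  1  2  2  3  0  4  1  5  2  3  0  0  1  1  2  2  3  0  4  1  5
G_A(23) = 5.
Pile B, S = {1, 5, 7, 9}:
G(0) = 0
G(1) = mex{0} = 1
G(2) = mex{1} = 0
G(3) = mex{0} = 1
G(4) = mex{1} = 0
G(5) = mex{0,0} = 1
G(6) = mex{1,1} = 0
G(7) = mex{0,0,0} = 1
G(8) = mex{1,1,1} = 0
G(9) = mex{0,0,0,0} = 1
G(10) = mex{1,1,1,1} = 0
G(11) = mex{0,0,0,0} = 1
G(12) = mex{1,1,1,1} = 0
G(13) = mex{0,0,0,0} = 1
G(14) = mex{1,1,1,1} = 0
G(15) = mex{0,0,0,0} = 1
G(16) = mex{1,1,1,1} = 0
G_B(16) = 0.
Pile C, S = {2, 5, 6, 7, 8}:
G(0) = 0
G(1) = mex{} = 0
G(2) = mex{0} = 1
G(3) = mex{0} = 1
G(4) = mex{1} = 0
G(5) = mex{1,0} = 2
G(6) = mex{0,0,0} = 1
G(7) = mex{2,1,0,0} = 3
G(8) = mex{1,1,1,0,0} = 2
G(9) = mex{3,0,1,1,0} = 2
G(10) = mex{2,2,0,1,1} = 3
G(11) = mex{2,1,2,0,1} = 3
G_C(11) = 3.
Combined Grundy value = 5 ⊕ 0 ⊕ 3 = 6.

6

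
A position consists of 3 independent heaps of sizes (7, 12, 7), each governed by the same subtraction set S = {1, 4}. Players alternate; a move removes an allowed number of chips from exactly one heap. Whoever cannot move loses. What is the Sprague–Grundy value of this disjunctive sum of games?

All heaps use S = {1, 4}:
G(0) = 0
G(1) = mex{0} = 1
G(2) = mex{1} = 0
G(3) = mex{0} = 1
G(4) = mex{1,0} = 2
G(5) = mex{2,1} = 0
G(6) = mex{0,0} = 1
G(7) = mex{1,1} = 0
G(8) = mex{0,2} = 1
G(9) = mex{1,0} = 2
G(10) = mex{2,1} = 0
G(11) = mex{0,0} = 1
G(12) = mex{1,1} = 0
Heap A: G(7) = 0.
Heap B: G(12) = 0.
Heap C: G(7) = 0.
Combined Grundy value = 0 ⊕ 0 ⊕ 0 = 0.

0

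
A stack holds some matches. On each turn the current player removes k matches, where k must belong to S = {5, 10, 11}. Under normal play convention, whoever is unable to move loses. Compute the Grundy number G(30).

n :  0  1  2  3  4  5  6  7  8  9 10 11 12 13 14 15 16 17 18 19 20 21 22 23 24 25 26 27 28 29 30
G :  0  0  0  0  0  1  1  1  1  1  2  2  2  2  2  3  0  0  0  0  0  1  1  1  1  1  2  2  2  2  2

2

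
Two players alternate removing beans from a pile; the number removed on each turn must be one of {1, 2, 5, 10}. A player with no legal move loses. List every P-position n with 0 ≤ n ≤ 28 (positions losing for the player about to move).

n :  0  1  2  3  4  5  6  7  8  9 10 11 12 13 14 15 16 17 18 19 20 21 22 23 24 25 26 27 28
G :  0  1  2  0  1  2  0  1  2  0  1  2  0  1  2  0  1  2  0  1  2  0  1  2  0  1  2  0  1
P-positions are exactly the n with G(n) = 0.

0, 3, 6, 9, 12, 15, 18, 21, 24, 27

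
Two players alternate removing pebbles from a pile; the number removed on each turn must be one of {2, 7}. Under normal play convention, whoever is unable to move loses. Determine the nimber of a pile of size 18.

G(0) = 0
G(1) = mex{} = 0
G(2) = mex{0} = 1
G(3) = mex{0} = 1
G(4) = mex{1} = 0
G(5) = mex{1} = 0
G(6) = mex{0} = 1
G(7) = mex{0,0} = 1
G(8) = mex{1,0} = 2
G(9) = mex{1,1} = 0
G(10) = mex{2,1} = 0
G(11) = mex{0,0} = 1
G(12) = mex{0,0} = 1
G(13) = mex{1,1} = 0
G(14) = mex{1,1} = 0
G(15) = mex{0,2} = 1
G(16) = mex{0,0} = 1
G(17) = mex{1,0} = 2
G(18) = mex{1,1} = 0

0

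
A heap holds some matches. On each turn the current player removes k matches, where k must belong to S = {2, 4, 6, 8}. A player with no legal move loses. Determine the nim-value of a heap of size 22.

1

G(0) = 0
G(1) = mex{} = 0
G(2) = mex{0} = 1
G(3) = mex{0} = 1
G(4) = mex{1,0} = 2
G(5) = mex{1,0} = 2
G(6) = mex{2,1,0} = 3
G(7) = mex{2,1,0} = 3
G(8) = mex{3,2,1,0} = 4
G(9) = mex{3,2,1,0} = 4
G(10) = mex{4,3,2,1} = 0
G(11) = mex{4,3,2,1} = 0
G(12) = mex{0,4,3,2} = 1
G(13) = mex{0,4,3,2} = 1
G(14) = mex{1,0,4,3} = 2
G(15) = mex{1,0,4,3} = 2
G(16) = mex{2,1,0,4} = 3
G(17) = mex{2,1,0,4} = 3
G(18) = mex{3,2,1,0} = 4
G(19) = mex{3,2,1,0} = 4
G(20) = mex{4,3,2,1} = 0
G(21) = mex{4,3,2,1} = 0
G(22) = mex{0,4,3,2} = 1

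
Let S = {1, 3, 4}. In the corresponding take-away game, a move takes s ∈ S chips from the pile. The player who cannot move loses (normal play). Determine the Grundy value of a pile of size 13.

2

G(0) = 0
G(1) = mex{0} = 1
G(2) = mex{1} = 0
G(3) = mex{0,0} = 1
G(4) = mex{1,1,0} = 2
G(5) = mex{2,0,1} = 3
G(6) = mex{3,1,0} = 2
G(7) = mex{2,2,1} = 0
G(8) = mex{0,3,2} = 1
G(9) = mex{1,2,3} = 0
G(10) = mex{0,0,2} = 1
G(11) = mex{1,1,0} = 2
G(12) = mex{2,0,1} = 3
G(13) = mex{3,1,0} = 2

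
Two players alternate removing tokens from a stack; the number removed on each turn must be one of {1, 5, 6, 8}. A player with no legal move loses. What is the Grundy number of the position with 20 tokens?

3

n :  0  1  2  3  4  5  6  7  8  9 10 11 12 13 14 15 16 17 18 19 20
G :  0  1  0  1  0  1  2  3  2  3  2  0  1  0  1  0  1  2  3  2  3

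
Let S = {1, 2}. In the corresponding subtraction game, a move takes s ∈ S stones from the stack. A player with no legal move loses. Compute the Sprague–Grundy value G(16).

1

G(0) = 0
G(1) = mex{0} = 1
G(2) = mex{1,0} = 2
G(3) = mex{2,1} = 0
G(4) = mex{0,2} = 1
G(5) = mex{1,0} = 2
G(6) = mex{2,1} = 0
G(7) = mex{0,2} = 1
G(8) = mex{1,0} = 2
G(9) = mex{2,1} = 0
G(10) = mex{0,2} = 1
G(11) = mex{1,0} = 2
G(12) = mex{2,1} = 0
G(13) = mex{0,2} = 1
G(14) = mex{1,0} = 2
G(15) = mex{2,1} = 0
G(16) = mex{0,2} = 1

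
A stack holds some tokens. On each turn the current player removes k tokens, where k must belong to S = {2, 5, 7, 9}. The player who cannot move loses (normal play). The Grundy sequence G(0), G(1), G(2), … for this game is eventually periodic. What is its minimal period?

26

G(0) = 0
G(1) = mex{} = 0
G(2) = mex{0} = 1
G(3) = mex{0} = 1
G(4) = mex{1} = 0
G(5) = mex{1,0} = 2
G(6) = mex{0,0} = 1
G(7) = mex{2,1,0} = 3
G(8) = mex{1,1,0} = 2
G(9) = mex{3,0,1,0} = 2
G(10) = mex{2,2,1,0} = 3
G(11) = mex{2,1,0,1} = 3
G(12) = mex{3,3,2,1} = 0
G(13) = mex{3,2,1,0} = 4
G(14) = mex{0,2,3,2} = 1
G(15) = mex{4,3,2,1} = 0
G(16) = mex{1,3,2,3} = 0
G(17) = mex{0,0,3,2} = 1
G(18) = mex{0,4,3,2} = 1
G(19) = mex{1,1,0,3} = 2
G(20) = mex{1,0,4,3} = 2
G(21) = mex{2,0,1,0} = 3
G(22) = mex{2,1,0,4} = 3
G(23) = mex{3,1,0,1} = 2
G(24) = mex{3,2,1,0} = 4
G(25) = mex{2,2,1,0} = 3
G(26) = mex{4,3,2,1} = 0
G(27) = mex{3,3,2,1} = 0
G(28) = mex{0,2,3,2} = 1
G(29) = mex{0,4,3,2} = 1
G(30) = mex{1,3,2,3} = 0
G(31) = mex{1,0,4,3} = 2
G(32) = mex{0,0,3,2} = 1
G(33) = mex{2,1,0,4} = 3
G(34) = mex{1,1,0,3} = 2
G(35) = mex{3,0,1,0} = 2
G(36) = mex{2,2,1,0} = 3
G(37) = mex{2,1,0,1} = 3
G(38) = mex{3,3,2,1} = 0
G(39) = mex{3,2,1,0} = 4
G(40) = mex{0,2,3,2} = 1
G(41) = mex{4,3,2,1} = 0
G(42) = mex{1,3,2,3} = 0
G(43) = mex{0,0,3,2} = 1
G(44) = mex{0,4,3,2} = 1
G(45) = mex{1,1,0,3} = 2
G(46) = mex{1,0,4,3} = 2
G(47) = mex{2,0,1,0} = 3
G(48) = mex{2,1,0,4} = 3
G(49) = mex{3,1,0,1} = 2
G(50) = mex{3,2,1,0} = 4
G(51) = mex{2,2,1,0} = 3
G(52) = mex{4,3,2,1} = 0
G(53) = mex{3,3,2,1} = 0
G(n+26) = G(n) holds for n = 0,…,8 (a full window of length max(S) = 9), so the sequence is purely periodic with period 26.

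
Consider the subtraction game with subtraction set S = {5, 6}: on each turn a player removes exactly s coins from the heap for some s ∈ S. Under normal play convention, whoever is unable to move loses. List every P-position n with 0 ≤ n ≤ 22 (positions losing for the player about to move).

n :  0  1  2  3  4  5  6  7  8  9 10 11 12 13 14 15 16 17 18 19 20 21 22
G :  0  0  0  0  0  1  1  1  1  1  2  0  0  0  0  0  1  1  1  1  1  2  0
P-positions are exactly the n with G(n) = 0.

0, 1, 2, 3, 4, 11, 12, 13, 14, 15, 22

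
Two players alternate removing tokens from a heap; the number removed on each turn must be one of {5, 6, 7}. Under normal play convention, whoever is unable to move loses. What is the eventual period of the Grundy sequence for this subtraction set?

n :  0  1  2  3  4  5  6  7  8  9 10 11 12 13 14 15 16 17 18 19 20 21 22 23 24 25
G :  0  0  0  0  0  1  1  1  1  1  2  2  0  0  0  0  0  1  1  1  1  1  2  2  0  0
G(n+12) = G(n) holds for n = 0,…,6 (a full window of length max(S) = 7), so the sequence is purely periodic with period 12.

12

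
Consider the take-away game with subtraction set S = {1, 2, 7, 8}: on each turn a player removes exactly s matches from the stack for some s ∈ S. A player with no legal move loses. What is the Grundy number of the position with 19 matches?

1

G(0) = 0
G(1) = mex{0} = 1
G(2) = mex{1,0} = 2
G(3) = mex{2,1} = 0
G(4) = mex{0,2} = 1
G(5) = mex{1,0} = 2
G(6) = mex{2,1} = 0
G(7) = mex{0,2,0} = 1
G(8) = mex{1,0,1,0} = 2
G(9) = mex{2,1,2,1} = 0
G(10) = mex{0,2,0,2} = 1
G(11) = mex{1,0,1,0} = 2
G(12) = mex{2,1,2,1} = 0
G(13) = mex{0,2,0,2} = 1
G(14) = mex{1,0,1,0} = 2
G(15) = mex{2,1,2,1} = 0
G(16) = mex{0,2,0,2} = 1
G(17) = mex{1,0,1,0} = 2
G(18) = mex{2,1,2,1} = 0
G(19) = mex{0,2,0,2} = 1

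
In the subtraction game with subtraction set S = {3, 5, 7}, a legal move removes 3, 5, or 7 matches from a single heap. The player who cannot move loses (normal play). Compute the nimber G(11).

0

G(0) = 0
G(1) = mex{} = 0
G(2) = mex{} = 0
G(3) = mex{0} = 1
G(4) = mex{0} = 1
G(5) = mex{0,0} = 1
G(6) = mex{1,0} = 2
G(7) = mex{1,0,0} = 2
G(8) = mex{1,1,0} = 2
G(9) = mex{2,1,0} = 3
G(10) = mex{2,1,1} = 0
G(11) = mex{2,2,1} = 0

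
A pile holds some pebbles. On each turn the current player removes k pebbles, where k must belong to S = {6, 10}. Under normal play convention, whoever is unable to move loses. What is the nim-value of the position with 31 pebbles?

G(0) = 0
G(1) = mex{} = 0
G(2) = mex{} = 0
G(3) = mex{} = 0
G(4) = mex{} = 0
G(5) = mex{} = 0
G(6) = mex{0} = 1
G(7) = mex{0} = 1
G(8) = mex{0} = 1
G(9) = mex{0} = 1
G(10) = mex{0,0} = 1
G(11) = mex{0,0} = 1
G(12) = mex{1,0} = 2
G(13) = mex{1,0} = 2
G(14) = mex{1,0} = 2
G(15) = mex{1,0} = 2
G(16) = mex{1,1} = 0
G(17) = mex{1,1} = 0
G(18) = mex{2,1} = 0
G(19) = mex{2,1} = 0
G(20) = mex{2,1} = 0
G(21) = mex{2,1} = 0
G(22) = mex{0,2} = 1
G(23) = mex{0,2} = 1
G(24) = mex{0,2} = 1
G(25) = mex{0,2} = 1
G(26) = mex{0,0} = 1
G(27) = mex{0,0} = 1
G(28) = mex{1,0} = 2
G(29) = mex{1,0} = 2
G(30) = mex{1,0} = 2
G(31) = mex{1,0} = 2

2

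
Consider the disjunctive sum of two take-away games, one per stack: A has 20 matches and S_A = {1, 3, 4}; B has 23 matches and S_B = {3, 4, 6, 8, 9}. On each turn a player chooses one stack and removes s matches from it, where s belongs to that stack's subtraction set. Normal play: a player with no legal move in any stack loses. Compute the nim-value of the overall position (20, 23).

Stack A, S = {1, 3, 4}:
n :  0  1  2  3  4  5  6  7  8  9 10 11 12 13 14 15 16 17 18 19 20
G :  0  1  0  1  2  3  2  0  1  0  1  2  3  2  0  1  0  1  2  3  2
G_A(20) = 2.
Stack B, S = {3, 4, 6, 8, 9}:
n :  0  1  2  3  4  5  6  7  8  9 10 11 12 13 14 15 16 17 18 19 20 21 22 23
G :  0  0  0  1  1  1  2  2  2  3  3  3  0  0  0  1  1  1  2  2  2  3  3  3
G_B(23) = 3.
Combined Grundy value = 2 ⊕ 3 = 1.

1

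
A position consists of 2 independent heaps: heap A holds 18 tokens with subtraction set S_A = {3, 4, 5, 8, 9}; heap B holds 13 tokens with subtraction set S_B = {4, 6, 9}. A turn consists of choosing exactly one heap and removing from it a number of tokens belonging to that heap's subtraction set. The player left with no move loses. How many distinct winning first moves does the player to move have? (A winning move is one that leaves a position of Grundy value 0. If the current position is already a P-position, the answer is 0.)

3

Heap A, S = {3, 4, 5, 8, 9}:
G(0) = 0
G(1) = mex{} = 0
G(2) = mex{} = 0
G(3) = mex{0} = 1
G(4) = mex{0,0} = 1
G(5) = mex{0,0,0} = 1
G(6) = mex{1,0,0} = 2
G(7) = mex{1,1,0} = 2
G(8) = mex{1,1,1,0} = 2
G(9) = mex{2,1,1,0,0} = 3
G(10) = mex{2,2,1,0,0} = 3
G(11) = mex{2,2,2,1,0} = 3
G(12) = mex{3,2,2,1,1} = 0
G(13) = mex{3,3,2,1,1} = 0
G(14) = mex{3,3,3,2,1} = 0
G(15) = mex{0,3,3,2,2} = 1
G(16) = mex{0,0,3,2,2} = 1
G(17) = mex{0,0,0,3,2} = 1
G(18) = mex{1,0,0,3,3} = 2
G_A(18) = 2.
Heap B, S = {4, 6, 9}:
G(0) = 0
G(1) = mex{} = 0
G(2) = mex{} = 0
G(3) = mex{} = 0
G(4) = mex{0} = 1
G(5) = mex{0} = 1
G(6) = mex{0,0} = 1
G(7) = mex{0,0} = 1
G(8) = mex{1,0} = 2
G(9) = mex{1,0,0} = 2
G(10) = mex{1,1,0} = 2
G(11) = mex{1,1,0} = 2
G(12) = mex{2,1,0} = 3
G(13) = mex{2,1,1} = 0
G_B(13) = 0.
Combined Grundy value = 2 ⊕ 0 = 2.
A winning move leaves total XOR = 0, i.e. changes one component's Grundy value g to g ⊕ X where X is the current total.
Heap A: need g' = 2⊕2 = 0. Options: 18−3→G=1, 18−4→G=0, 18−5→G=0, 18−8→G=3, 18−9→G=3. Hits: 2.
Heap B: need g' = 0⊕2 = 2. Options: 13−4→G=2, 13−6→G=1, 13−9→G=1. Hits: 1.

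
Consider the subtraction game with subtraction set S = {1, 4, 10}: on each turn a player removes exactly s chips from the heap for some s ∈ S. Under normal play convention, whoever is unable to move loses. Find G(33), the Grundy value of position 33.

1

G(0) = 0
G(1) = mex{0} = 1
G(2) = mex{1} = 0
G(3) = mex{0} = 1
G(4) = mex{1,0} = 2
G(5) = mex{2,1} = 0
G(6) = mex{0,0} = 1
G(7) = mex{1,1} = 0
G(8) = mex{0,2} = 1
G(9) = mex{1,0} = 2
G(10) = mex{2,1,0} = 3
G(11) = mex{3,0,1} = 2
G(12) = mex{2,1,0} = 3
G(13) = mex{3,2,1} = 0
G(14) = mex{0,3,2} = 1
G(15) = mex{1,2,0} = 3
G(16) = mex{3,3,1} = 0
G(17) = mex{0,0,0} = 1
G(18) = mex{1,1,1} = 0
G(19) = mex{0,3,2} = 1
G(20) = mex{1,0,3} = 2
G(21) = mex{2,1,2} = 0
G(22) = mex{0,0,3} = 1
G(23) = mex{1,1,0} = 2
G(24) = mex{2,2,1} = 0
G(25) = mex{0,0,3} = 1
G(26) = mex{1,1,0} = 2
G(27) = mex{2,2,1} = 0
G(28) = mex{0,0,0} = 1
G(29) = mex{1,1,1} = 0
G(30) = mex{0,2,2} = 1
G(31) = mex{1,0,0} = 2
G(32) = mex{2,1,1} = 0
G(33) = mex{0,0,2} = 1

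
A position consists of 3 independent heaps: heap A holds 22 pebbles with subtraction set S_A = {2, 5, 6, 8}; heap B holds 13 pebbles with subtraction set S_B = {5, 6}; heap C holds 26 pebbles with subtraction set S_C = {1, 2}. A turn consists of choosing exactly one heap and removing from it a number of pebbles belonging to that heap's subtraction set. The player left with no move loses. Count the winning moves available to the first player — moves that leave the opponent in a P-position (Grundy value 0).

0

Heap A, S = {2, 5, 6, 8}:
n :  0  1  2  3  4  5  6  7  8  9 10 11 12 13 14 15 16 17 18 19 20 21 22
G :  0  0  1  1  0  2  1  3  2  2  3  0  2  1  0  0  1  1  0  2  1  3  2
G_A(22) = 2.
Heap B, S = {5, 6}:
G(0) = 0
G(1) = mex{} = 0
G(2) = mex{} = 0
G(3) = mex{} = 0
G(4) = mex{} = 0
G(5) = mex{0} = 1
G(6) = mex{0,0} = 1
G(7) = mex{0,0} = 1
G(8) = mex{0,0} = 1
G(9) = mex{0,0} = 1
G(10) = mex{1,0} = 2
G(11) = mex{1,1} = 0
G(12) = mex{1,1} = 0
G(13) = mex{1,1} = 0
G_B(13) = 0.
Heap C, S = {1, 2}:
G(0) = 0
G(1) = mex{0} = 1
G(2) = mex{1,0} = 2
G(3) = mex{2,1} = 0
G(4) = mex{0,2} = 1
G(5) = mex{1,0} = 2
G(6) = mex{2,1} = 0
G(7) = mex{0,2} = 1
G(8) = mex{1,0} = 2
G(9) = mex{2,1} = 0
G(10) = mex{0,2} = 1
G(11) = mex{1,0} = 2
G(12) = mex{2,1} = 0
G(13) = mex{0,2} = 1
G(14) = mex{1,0} = 2
G(15) = mex{2,1} = 0
G(16) = mex{0,2} = 1
G(17) = mex{1,0} = 2
G(18) = mex{2,1} = 0
G(19) = mex{0,2} = 1
G(20) = mex{1,0} = 2
G(21) = mex{2,1} = 0
G(22) = mex{0,2} = 1
G(23) = mex{1,0} = 2
G(24) = mex{2,1} = 0
G(25) = mex{0,2} = 1
G(26) = mex{1,0} = 2
G_C(26) = 2.
Combined Grundy value = 2 ⊕ 0 ⊕ 2 = 0.
A winning move leaves total XOR = 0, i.e. changes one component's Grundy value g to g ⊕ X where X is the current total.
Heap A: target g' = 2⊕0 = 2, but every legal move changes the Grundy value (mex property), so 0 moves.
Heap B: target g' = 0⊕0 = 0, but every legal move changes the Grundy value (mex property), so 0 moves.
Heap C: target g' = 2⊕0 = 2, but every legal move changes the Grundy value (mex property), so 0 moves.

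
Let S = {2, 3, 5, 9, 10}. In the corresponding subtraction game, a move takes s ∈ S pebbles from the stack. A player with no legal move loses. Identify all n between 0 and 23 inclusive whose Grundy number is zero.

G(0) = 0
G(1) = mex{} = 0
G(2) = mex{0} = 1
G(3) = mex{0,0} = 1
G(4) = mex{1,0} = 2
G(5) = mex{1,1,0} = 2
G(6) = mex{2,1,0} = 3
G(7) = mex{2,2,1} = 0
G(8) = mex{3,2,1} = 0
G(9) = mex{0,3,2,0} = 1
G(10) = mex{0,0,2,0,0} = 1
G(11) = mex{1,0,3,1,0} = 2
G(12) = mex{1,1,0,1,1} = 2
G(13) = mex{2,1,0,2,1} = 3
G(14) = mex{2,2,1,2,2} = 0
G(15) = mex{3,2,1,3,2} = 0
G(16) = mex{0,3,2,0,3} = 1
G(17) = mex{0,0,2,0,0} = 1
G(18) = mex{1,0,3,1,0} = 2
G(19) = mex{1,1,0,1,1} = 2
G(20) = mex{2,1,0,2,1} = 3
G(21) = mex{2,2,1,2,2} = 0
G(22) = mex{3,2,1,3,2} = 0
G(23) = mex{0,3,2,0,3} = 1
P-positions are exactly the n with G(n) = 0.

0, 1, 7, 8, 14, 15, 21, 22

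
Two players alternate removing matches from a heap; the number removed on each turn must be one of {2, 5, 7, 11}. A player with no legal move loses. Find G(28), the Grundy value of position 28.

G(0) = 0
G(1) = mex{} = 0
G(2) = mex{0} = 1
G(3) = mex{0} = 1
G(4) = mex{1} = 0
G(5) = mex{1,0} = 2
G(6) = mex{0,0} = 1
G(7) = mex{2,1,0} = 3
G(8) = mex{1,1,0} = 2
G(9) = mex{3,0,1} = 2
G(10) = mex{2,2,1} = 0
G(11) = mex{2,1,0,0} = 3
G(12) = mex{0,3,2,0} = 1
G(13) = mex{3,2,1,1} = 0
G(14) = mex{1,2,3,1} = 0
G(15) = mex{0,0,2,0} = 1
G(16) = mex{0,3,2,2} = 1
G(17) = mex{1,1,0,1} = 2
G(18) = mex{1,0,3,3} = 2
G(19) = mex{2,0,1,2} = 3
G(20) = mex{2,1,0,2} = 3
G(21) = mex{3,1,0,0} = 2
G(22) = mex{3,2,1,3} = 0
G(23) = mex{2,2,1,1} = 0
G(24) = mex{0,3,2,0} = 1
G(25) = mex{0,3,2,0} = 1
G(26) = mex{1,2,3,1} = 0
G(27) = mex{1,0,3,1} = 2
G(28) = mex{0,0,2,2} = 1

1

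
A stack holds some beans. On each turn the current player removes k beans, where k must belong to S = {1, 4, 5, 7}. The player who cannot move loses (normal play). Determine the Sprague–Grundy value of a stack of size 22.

G(0) = 0
G(1) = mex{0} = 1
G(2) = mex{1} = 0
G(3) = mex{0} = 1
G(4) = mex{1,0} = 2
G(5) = mex{2,1,0} = 3
G(6) = mex{3,0,1} = 2
G(7) = mex{2,1,0,0} = 3
G(8) = mex{3,2,1,1} = 0
G(9) = mex{0,3,2,0} = 1
G(10) = mex{1,2,3,1} = 0
G(11) = mex{0,3,2,2} = 1
G(12) = mex{1,0,3,3} = 2
G(13) = mex{2,1,0,2} = 3
G(14) = mex{3,0,1,3} = 2
G(15) = mex{2,1,0,0} = 3
G(16) = mex{3,2,1,1} = 0
G(17) = mex{0,3,2,0} = 1
G(18) = mex{1,2,3,1} = 0
G(19) = mex{0,3,2,2} = 1
G(20) = mex{1,0,3,3} = 2
G(21) = mex{2,1,0,2} = 3
G(22) = mex{3,0,1,3} = 2

2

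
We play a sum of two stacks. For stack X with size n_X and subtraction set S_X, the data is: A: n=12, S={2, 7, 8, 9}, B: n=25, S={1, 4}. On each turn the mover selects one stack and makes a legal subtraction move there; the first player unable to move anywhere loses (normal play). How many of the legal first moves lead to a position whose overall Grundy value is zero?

Stack A, S = {2, 7, 8, 9}:
n :  0  1  2  3  4  5  6  7  8  9 10 11 12
G :  0  0  1  1  0  0  1  1  2  2  3  3  2
G_A(12) = 2.
Stack B, S = {1, 4}:
G(0) = 0
G(1) = mex{0} = 1
G(2) = mex{1} = 0
G(3) = mex{0} = 1
G(4) = mex{1,0} = 2
G(5) = mex{2,1} = 0
G(6) = mex{0,0} = 1
G(7) = mex{1,1} = 0
G(8) = mex{0,2} = 1
G(9) = mex{1,0} = 2
G(10) = mex{2,1} = 0
G(11) = mex{0,0} = 1
G(12) = mex{1,1} = 0
G(13) = mex{0,2} = 1
G(14) = mex{1,0} = 2
G(15) = mex{2,1} = 0
G(16) = mex{0,0} = 1
G(17) = mex{1,1} = 0
G(18) = mex{0,2} = 1
G(19) = mex{1,0} = 2
G(20) = mex{2,1} = 0
G(21) = mex{0,0} = 1
G(22) = mex{1,1} = 0
G(23) = mex{0,2} = 1
G(24) = mex{1,0} = 2
G(25) = mex{2,1} = 0
G_B(25) = 0.
Combined Grundy value = 2 ⊕ 0 = 2.
A winning move leaves total XOR = 0, i.e. changes one component's Grundy value g to g ⊕ X where X is the current total.
Stack A: need g' = 2⊕2 = 0. Options: 12−2→G=3, 12−7→G=0, 12−8→G=0, 12−9→G=1. Hits: 2.
Stack B: need g' = 0⊕2 = 2. Options: 25−1→G=2, 25−4→G=1. Hits: 1.

3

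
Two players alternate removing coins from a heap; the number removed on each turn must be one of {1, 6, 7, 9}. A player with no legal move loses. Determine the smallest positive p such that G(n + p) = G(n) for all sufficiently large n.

G(0) = 0
G(1) = mex{0} = 1
G(2) = mex{1} = 0
G(3) = mex{0} = 1
G(4) = mex{1} = 0
G(5) = mex{0} = 1
G(6) = mex{1,0} = 2
G(7) = mex{2,1,0} = 3
G(8) = mex{3,0,1} = 2
G(9) = mex{2,1,0,0} = 3
G(10) = mex{3,0,1,1} = 2
G(11) = mex{2,1,0,0} = 3
G(12) = mex{3,2,1,1} = 0
G(13) = mex{0,3,2,0} = 1
G(14) = mex{1,2,3,1} = 0
G(15) = mex{0,3,2,2} = 1
G(16) = mex{1,2,3,3} = 0
G(17) = mex{0,3,2,2} = 1
G(18) = mex{1,0,3,3} = 2
G(19) = mex{2,1,0,2} = 3
G(20) = mex{3,0,1,3} = 2
G(21) = mex{2,1,0,0} = 3
G(22) = mex{3,0,1,1} = 2
G(23) = mex{2,1,0,0} = 3
G(24) = mex{3,2,1,1} = 0
G(25) = mex{0,3,2,0} = 1
G(n+12) = G(n) holds for n = 0,…,8 (a full window of length max(S) = 9), so the sequence is purely periodic with period 12.

12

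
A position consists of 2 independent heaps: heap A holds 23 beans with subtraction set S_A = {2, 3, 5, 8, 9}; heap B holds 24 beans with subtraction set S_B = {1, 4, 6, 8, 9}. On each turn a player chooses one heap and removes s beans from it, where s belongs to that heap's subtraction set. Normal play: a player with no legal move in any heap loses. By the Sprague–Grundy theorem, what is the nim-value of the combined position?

Heap A, S = {2, 3, 5, 8, 9}:
n :  0  1  2  3  4  5  6  7  8  9 10 11 12 13 14 15 16 17 18 19 20 21 22 23
G :  0  0  1  1  2  2  3  0  4  1  3  0  4  1  5  2  2  0  0  1  1  3  2  4
G_A(23) = 4.
Heap B, S = {1, 4, 6, 8, 9}:
n :  0  1  2  3  4  5  6  7  8  9 10 11 12 13 14 15 16 17 18 19 20 21 22 23 24
G :  0  1  0  1  2  0  1  0  1  2  3  2  0  1  2  3  2  0  1  0  1  2  0  1  0
G_B(24) = 0.
Combined Grundy value = 4 ⊕ 0 = 4.

4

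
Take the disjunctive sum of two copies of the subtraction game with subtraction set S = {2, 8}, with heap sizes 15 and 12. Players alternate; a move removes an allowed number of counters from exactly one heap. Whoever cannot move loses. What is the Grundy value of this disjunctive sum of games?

1

All heaps use S = {2, 8}:
G(0) = 0
G(1) = mex{} = 0
G(2) = mex{0} = 1
G(3) = mex{0} = 1
G(4) = mex{1} = 0
G(5) = mex{1} = 0
G(6) = mex{0} = 1
G(7) = mex{0} = 1
G(8) = mex{1,0} = 2
G(9) = mex{1,0} = 2
G(10) = mex{2,1} = 0
G(11) = mex{2,1} = 0
G(12) = mex{0,0} = 1
G(13) = mex{0,0} = 1
G(14) = mex{1,1} = 0
G(15) = mex{1,1} = 0
Heap A: G(15) = 0.
Heap B: G(12) = 1.
Combined Grundy value = 0 ⊕ 1 = 1.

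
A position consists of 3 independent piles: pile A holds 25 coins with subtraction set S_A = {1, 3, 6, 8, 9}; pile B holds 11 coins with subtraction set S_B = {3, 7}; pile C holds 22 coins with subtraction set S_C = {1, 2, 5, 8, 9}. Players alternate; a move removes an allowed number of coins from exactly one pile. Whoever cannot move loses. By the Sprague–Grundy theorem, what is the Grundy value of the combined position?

1

Pile A, S = {1, 3, 6, 8, 9}:
n :  0  1  2  3  4  5  6  7  8  9 10 11 12 13 14 15 16 17 18 19 20 21 22 23 24 25
G :  0  1  0  1  0  1  2  3  2  3  2  3  4  5  0  1  0  1  0  1  2  3  2  3  2  3
G_A(25) = 3.
Pile B, S = {3, 7}:
G(0) = 0
G(1) = mex{} = 0
G(2) = mex{} = 0
G(3) = mex{0} = 1
G(4) = mex{0} = 1
G(5) = mex{0} = 1
G(6) = mex{1} = 0
G(7) = mex{1,0} = 2
G(8) = mex{1,0} = 2
G(9) = mex{0,0} = 1
G(10) = mex{2,1} = 0
G(11) = mex{2,1} = 0
G_B(11) = 0.
Pile C, S = {1, 2, 5, 8, 9}:
n :  0  1  2  3  4  5  6  7  8  9 10 11 12 13 14 15 16 17 18 19 20 21 22
G :  0  1  2  0  1  2  0  1  2  3  0  1  2  0  1  2  0  1  2  3  0  1  2
G_C(22) = 2.
Combined Grundy value = 3 ⊕ 0 ⊕ 2 = 1.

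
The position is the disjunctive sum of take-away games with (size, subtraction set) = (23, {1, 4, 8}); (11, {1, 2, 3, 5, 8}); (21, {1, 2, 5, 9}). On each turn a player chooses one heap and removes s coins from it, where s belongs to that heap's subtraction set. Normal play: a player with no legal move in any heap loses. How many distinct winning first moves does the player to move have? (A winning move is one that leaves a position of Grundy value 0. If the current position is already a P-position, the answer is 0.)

Heap A, S = {1, 4, 8}:
n :  0  1  2  3  4  5  6  7  8  9 10 11 12 13 14 15 16 17 18 19 20 21 22 23
G :  0  1  0  1  2  0  1  0  1  2  3  2  0  1  0  1  2  0  1  0  1  2  3  2
G_A(23) = 2.
Heap B, S = {1, 2, 3, 5, 8}:
n :  0  1  2  3  4  5  6  7  8  9 10 11
G :  0  1  2  3  0  1  2  3  4  5  0  1
G_B(11) = 1.
Heap C, S = {1, 2, 5, 9}:
G(0) = 0
G(1) = mex{0} = 1
G(2) = mex{1,0} = 2
G(3) = mex{2,1} = 0
G(4) = mex{0,2} = 1
G(5) = mex{1,0,0} = 2
G(6) = mex{2,1,1} = 0
G(7) = mex{0,2,2} = 1
G(8) = mex{1,0,0} = 2
G(9) = mex{2,1,1,0} = 3
G(10) = mex{3,2,2,1} = 0
G(11) = mex{0,3,0,2} = 1
G(12) = mex{1,0,1,0} = 2
G(13) = mex{2,1,2,1} = 0
G(14) = mex{0,2,3,2} = 1
G(15) = mex{1,0,0,0} = 2
G(16) = mex{2,1,1,1} = 0
G(17) = mex{0,2,2,2} = 1
G(18) = mex{1,0,0,3} = 2
G(19) = mex{2,1,1,0} = 3
G(20) = mex{3,2,2,1} = 0
G(21) = mex{0,3,0,2} = 1
G_C(21) = 1.
Combined Grundy value = 2 ⊕ 1 ⊕ 1 = 2.
A winning move leaves total XOR = 0, i.e. changes one component's Grundy value g to g ⊕ X where X is the current total.
Heap A: need g' = 2⊕2 = 0. Options: 23−1→G=3, 23−4→G=0, 23−8→G=1. Hits: 1.
Heap B: need g' = 1⊕2 = 3. Options: 11−1→G=0, 11−2→G=5, 11−3→G=4, 11−5→G=2, 11−8→G=3. Hits: 1.
Heap C: need g' = 1⊕2 = 3. Options: 21−1→G=0, 21−2→G=3, 21−5→G=0, 21−9→G=2. Hits: 1.

3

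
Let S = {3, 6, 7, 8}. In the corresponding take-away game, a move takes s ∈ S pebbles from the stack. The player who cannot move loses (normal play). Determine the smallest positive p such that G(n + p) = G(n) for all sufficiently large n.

n :  0  1  2  3  4  5  6  7  8  9 10 11 12 13 14 15 16 17 18 19 20 21 22 23
G :  0  0  0  1  1  1  2  2  2  3  3  0  0  0  1  1  1  2  2  2  3  3  0  0
G(n+11) = G(n) holds for n = 0,…,7 (a full window of length max(S) = 8), so the sequence is purely periodic with period 11.

11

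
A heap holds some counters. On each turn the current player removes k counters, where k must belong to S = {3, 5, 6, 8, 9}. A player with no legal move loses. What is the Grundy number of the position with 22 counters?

n :  0  1  2  3  4  5  6  7  8  9 10 11 12 13 14 15 16 17 18 19 20 21 22
G :  0  0  0  1  1  1  2  2  2  3  3  3  0  0  0  1  1  1  2  2  2  3  3

3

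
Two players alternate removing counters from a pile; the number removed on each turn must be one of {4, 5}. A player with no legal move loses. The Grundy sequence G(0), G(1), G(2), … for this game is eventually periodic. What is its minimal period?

n :  0  1  2  3  4  5  6  7  8  9 10 11 12 13 14 15 16 17 18 19
G :  0  0  0  0  1  1  1  1  2  0  0  0  0  1  1  1  1  2  0  0
G(n+9) = G(n) holds for n = 0,…,4 (a full window of length max(S) = 5), so the sequence is purely periodic with period 9.

9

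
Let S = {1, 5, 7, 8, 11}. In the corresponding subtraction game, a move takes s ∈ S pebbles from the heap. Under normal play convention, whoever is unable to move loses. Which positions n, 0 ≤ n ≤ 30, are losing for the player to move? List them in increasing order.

n :  0  1  2  3  4  5  6  7  8  9 10 11 12 13 14 15 16 17 18 19 20 21 22 23 24 25 26 27 28 29 30
G :  0  1  0  1  0  1  0  1  2  3  2  3  2  3  2  3  0  1  0  1  0  1  0  1  2  3  2  3  2  3  2
P-positions are exactly the n with G(n) = 0.

0, 2, 4, 6, 16, 18, 20, 22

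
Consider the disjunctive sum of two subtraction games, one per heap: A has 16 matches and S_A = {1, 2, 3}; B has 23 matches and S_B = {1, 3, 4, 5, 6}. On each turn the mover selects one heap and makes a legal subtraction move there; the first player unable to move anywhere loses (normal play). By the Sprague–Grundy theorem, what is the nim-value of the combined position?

Heap A, S = {1, 2, 3}:
G(0) = 0
G(1) = mex{0} = 1
G(2) = mex{1,0} = 2
G(3) = mex{2,1,0} = 3
G(4) = mex{3,2,1} = 0
G(5) = mex{0,3,2} = 1
G(6) = mex{1,0,3} = 2
G(7) = mex{2,1,0} = 3
G(8) = mex{3,2,1} = 0
G(9) = mex{0,3,2} = 1
G(10) = mex{1,0,3} = 2
G(11) = mex{2,1,0} = 3
G(12) = mex{3,2,1} = 0
G(13) = mex{0,3,2} = 1
G(14) = mex{1,0,3} = 2
G(15) = mex{2,1,0} = 3
G(16) = mex{3,2,1} = 0
G_A(16) = 0.
Heap B, S = {1, 3, 4, 5, 6}:
n :  0  1  2  3  4  5  6  7  8  9 10 11 12 13 14 15 16 17 18 19 20 21 22 23
G :  0  1  0  1  2  3  2  3  4  0  1  0  1  2  3  2  3  4  0  1  0  1  2  3
G_B(23) = 3.
Combined Grundy value = 0 ⊕ 3 = 3.

3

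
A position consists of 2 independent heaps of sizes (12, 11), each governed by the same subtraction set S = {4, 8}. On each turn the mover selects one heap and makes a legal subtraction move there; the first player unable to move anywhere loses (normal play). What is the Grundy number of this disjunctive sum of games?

2

All heaps use S = {4, 8}:
G(0) = 0
G(1) = mex{} = 0
G(2) = mex{} = 0
G(3) = mex{} = 0
G(4) = mex{0} = 1
G(5) = mex{0} = 1
G(6) = mex{0} = 1
G(7) = mex{0} = 1
G(8) = mex{1,0} = 2
G(9) = mex{1,0} = 2
G(10) = mex{1,0} = 2
G(11) = mex{1,0} = 2
G(12) = mex{2,1} = 0
Heap A: G(12) = 0.
Heap B: G(11) = 2.
Combined Grundy value = 0 ⊕ 2 = 2.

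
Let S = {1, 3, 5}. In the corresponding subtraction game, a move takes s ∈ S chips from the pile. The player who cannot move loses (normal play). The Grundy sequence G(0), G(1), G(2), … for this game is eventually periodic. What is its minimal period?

2

G(0) = 0
G(1) = mex{0} = 1
G(2) = mex{1} = 0
G(3) = mex{0,0} = 1
G(4) = mex{1,1} = 0
G(5) = mex{0,0,0} = 1
G(6) = mex{1,1,1} = 0
G(7) = mex{0,0,0} = 1
G(8) = mex{1,1,1} = 0
G(9) = mex{0,0,0} = 1
G(10) = mex{1,1,1} = 0
G(11) = mex{0,0,0} = 1
G(12) = mex{1,1,1} = 0
G(13) = mex{0,0,0} = 1
G(14) = mex{1,1,1} = 0
G(n+2) = G(n) holds for n = 0,…,4 (a full window of length max(S) = 5), so the sequence is purely periodic with period 2.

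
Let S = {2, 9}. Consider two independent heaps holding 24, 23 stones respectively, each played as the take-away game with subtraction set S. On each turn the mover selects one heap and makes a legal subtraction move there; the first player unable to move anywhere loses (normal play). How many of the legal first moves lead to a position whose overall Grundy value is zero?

All heaps use S = {2, 9}:
n :  0  1  2  3  4  5  6  7  8  9 10 11 12 13 14 15 16 17 18 19 20 21 22 23 24
G :  0  0  1  1  0  0  1  1  0  2  1  0  0  1  1  0  0  1  1  0  2  1  0  0  1
Heap A: G(24) = 1.
Heap B: G(23) = 0.
Combined Grundy value = 1 ⊕ 0 = 1.
A winning move leaves total XOR = 0, i.e. changes one component's Grundy value g to g ⊕ X where X is the current total.
Heap A: need g' = 1⊕1 = 0. Options: 24−2→G=0, 24−9→G=0. Hits: 2.
Heap B: need g' = 0⊕1 = 1. Options: 23−2→G=1, 23−9→G=1. Hits: 2.

4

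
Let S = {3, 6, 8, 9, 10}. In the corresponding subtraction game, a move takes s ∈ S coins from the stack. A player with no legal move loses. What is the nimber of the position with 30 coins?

1

G(0) = 0
G(1) = mex{} = 0
G(2) = mex{} = 0
G(3) = mex{0} = 1
G(4) = mex{0} = 1
G(5) = mex{0} = 1
G(6) = mex{1,0} = 2
G(7) = mex{1,0} = 2
G(8) = mex{1,0,0} = 2
G(9) = mex{2,1,0,0} = 3
G(10) = mex{2,1,0,0,0} = 3
G(11) = mex{2,1,1,0,0} = 3
G(12) = mex{3,2,1,1,0} = 4
G(13) = mex{3,2,1,1,1} = 0
G(14) = mex{3,2,2,1,1} = 0
G(15) = mex{4,3,2,2,1} = 0
G(16) = mex{0,3,2,2,2} = 1
G(17) = mex{0,3,3,2,2} = 1
G(18) = mex{0,4,3,3,2} = 1
G(19) = mex{1,0,3,3,3} = 2
G(20) = mex{1,0,4,3,3} = 2
G(21) = mex{1,0,0,4,3} = 2
G(22) = mex{2,1,0,0,4} = 3
G(23) = mex{2,1,0,0,0} = 3
G(24) = mex{2,1,1,0,0} = 3
G(25) = mex{3,2,1,1,0} = 4
G(26) = mex{3,2,1,1,1} = 0
G(27) = mex{3,2,2,1,1} = 0
G(28) = mex{4,3,2,2,1} = 0
G(29) = mex{0,3,2,2,2} = 1
G(30) = mex{0,3,3,2,2} = 1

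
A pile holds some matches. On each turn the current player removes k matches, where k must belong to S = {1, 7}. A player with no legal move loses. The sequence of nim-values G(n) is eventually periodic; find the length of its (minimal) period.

n :  0  1  2  3  4  5  6  7  8  9 10 11 12 13 14
G :  0  1  0  1  0  1  0  1  0  1  0  1  0  1  0
G(n+2) = G(n) holds for n = 0,…,6 (a full window of length max(S) = 7), so the sequence is purely periodic with period 2.

2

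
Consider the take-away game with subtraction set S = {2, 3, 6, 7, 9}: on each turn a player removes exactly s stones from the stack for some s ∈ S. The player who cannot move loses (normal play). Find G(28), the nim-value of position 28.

n :  0  1  2  3  4  5  6  7  8  9 10 11 12 13 14 15 16 17 18 19 20 21 22 23 24 25 26 27 28
G :  0  0  1  1  2  0  3  1  2  2  3  3  4  0  5  1  4  0  0  1  1  2  2  3  3  5  2  4  0

0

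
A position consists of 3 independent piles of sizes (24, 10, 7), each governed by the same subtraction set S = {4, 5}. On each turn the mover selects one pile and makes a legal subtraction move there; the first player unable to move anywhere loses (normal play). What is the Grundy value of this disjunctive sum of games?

0

All piles use S = {4, 5}:
G(0) = 0
G(1) = mex{} = 0
G(2) = mex{} = 0
G(3) = mex{} = 0
G(4) = mex{0} = 1
G(5) = mex{0,0} = 1
G(6) = mex{0,0} = 1
G(7) = mex{0,0} = 1
G(8) = mex{1,0} = 2
G(9) = mex{1,1} = 0
G(10) = mex{1,1} = 0
G(11) = mex{1,1} = 0
G(12) = mex{2,1} = 0
G(13) = mex{0,2} = 1
G(14) = mex{0,0} = 1
G(15) = mex{0,0} = 1
G(16) = mex{0,0} = 1
G(17) = mex{1,0} = 2
G(18) = mex{1,1} = 0
G(19) = mex{1,1} = 0
G(20) = mex{1,1} = 0
G(21) = mex{2,1} = 0
G(22) = mex{0,2} = 1
G(23) = mex{0,0} = 1
G(24) = mex{0,0} = 1
Pile A: G(24) = 1.
Pile B: G(10) = 0.
Pile C: G(7) = 1.
Combined Grundy value = 1 ⊕ 0 ⊕ 1 = 0.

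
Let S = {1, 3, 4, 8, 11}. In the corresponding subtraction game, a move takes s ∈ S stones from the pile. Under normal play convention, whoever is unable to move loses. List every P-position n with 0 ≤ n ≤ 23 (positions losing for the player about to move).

G(0) = 0
G(1) = mex{0} = 1
G(2) = mex{1} = 0
G(3) = mex{0,0} = 1
G(4) = mex{1,1,0} = 2
G(5) = mex{2,0,1} = 3
G(6) = mex{3,1,0} = 2
G(7) = mex{2,2,1} = 0
G(8) = mex{0,3,2,0} = 1
G(9) = mex{1,2,3,1} = 0
G(10) = mex{0,0,2,0} = 1
G(11) = mex{1,1,0,1,0} = 2
G(12) = mex{2,0,1,2,1} = 3
G(13) = mex{3,1,0,3,0} = 2
G(14) = mex{2,2,1,2,1} = 0
G(15) = mex{0,3,2,0,2} = 1
G(16) = mex{1,2,3,1,3} = 0
G(17) = mex{0,0,2,0,2} = 1
G(18) = mex{1,1,0,1,0} = 2
G(19) = mex{2,0,1,2,1} = 3
G(20) = mex{3,1,0,3,0} = 2
G(21) = mex{2,2,1,2,1} = 0
G(22) = mex{0,3,2,0,2} = 1
G(23) = mex{1,2,3,1,3} = 0
P-positions are exactly the n with G(n) = 0.

0, 2, 7, 9, 14, 16, 21, 23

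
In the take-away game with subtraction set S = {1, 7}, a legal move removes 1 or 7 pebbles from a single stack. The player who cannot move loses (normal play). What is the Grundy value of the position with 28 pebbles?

0

n :  0  1  2  3  4  5  6  7  8  9 10 11 12 13 14 15 16 17 18 19 20 21 22 23 24 25 26 27 28
G :  0  1  0  1  0  1  0  1  0  1  0  1  0  1  0  1  0  1  0  1  0  1  0  1  0  1  0  1  0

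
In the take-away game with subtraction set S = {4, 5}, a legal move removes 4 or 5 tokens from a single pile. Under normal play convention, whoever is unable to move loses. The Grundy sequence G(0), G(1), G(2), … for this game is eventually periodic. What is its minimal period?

9

n :  0  1  2  3  4  5  6  7  8  9 10 11 12 13 14 15 16 17 18 19
G :  0  0  0  0  1  1  1  1  2  0  0  0  0  1  1  1  1  2  0  0
G(n+9) = G(n) holds for n = 0,…,4 (a full window of length max(S) = 5), so the sequence is purely periodic with period 9.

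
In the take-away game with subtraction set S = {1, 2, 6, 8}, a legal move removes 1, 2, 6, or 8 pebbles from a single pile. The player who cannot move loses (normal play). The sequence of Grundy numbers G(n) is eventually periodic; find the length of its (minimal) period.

7

G(0) = 0
G(1) = mex{0} = 1
G(2) = mex{1,0} = 2
G(3) = mex{2,1} = 0
G(4) = mex{0,2} = 1
G(5) = mex{1,0} = 2
G(6) = mex{2,1,0} = 3
G(7) = mex{3,2,1} = 0
G(8) = mex{0,3,2,0} = 1
G(9) = mex{1,0,0,1} = 2
G(10) = mex{2,1,1,2} = 0
G(11) = mex{0,2,2,0} = 1
G(12) = mex{1,0,3,1} = 2
G(13) = mex{2,1,0,2} = 3
G(14) = mex{3,2,1,3} = 0
G(15) = mex{0,3,2,0} = 1
G(16) = mex{1,0,0,1} = 2
G(n+7) = G(n) holds for n = 0,…,7 (a full window of length max(S) = 8), so the sequence is purely periodic with period 7.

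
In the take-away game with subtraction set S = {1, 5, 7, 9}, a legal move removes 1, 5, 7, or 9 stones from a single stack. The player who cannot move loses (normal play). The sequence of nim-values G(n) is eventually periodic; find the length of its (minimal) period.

G(0) = 0
G(1) = mex{0} = 1
G(2) = mex{1} = 0
G(3) = mex{0} = 1
G(4) = mex{1} = 0
G(5) = mex{0,0} = 1
G(6) = mex{1,1} = 0
G(7) = mex{0,0,0} = 1
G(8) = mex{1,1,1} = 0
G(9) = mex{0,0,0,0} = 1
G(10) = mex{1,1,1,1} = 0
G(11) = mex{0,0,0,0} = 1
G(12) = mex{1,1,1,1} = 0
G(13) = mex{0,0,0,0} = 1
G(14) = mex{1,1,1,1} = 0
G(n+2) = G(n) holds for n = 0,…,8 (a full window of length max(S) = 9), so the sequence is purely periodic with period 2.

2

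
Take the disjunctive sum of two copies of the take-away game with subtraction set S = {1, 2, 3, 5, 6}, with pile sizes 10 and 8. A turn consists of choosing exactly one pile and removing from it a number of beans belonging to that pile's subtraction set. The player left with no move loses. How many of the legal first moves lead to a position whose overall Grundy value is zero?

All piles use S = {1, 2, 3, 5, 6}:
G(0) = 0
G(1) = mex{0} = 1
G(2) = mex{1,0} = 2
G(3) = mex{2,1,0} = 3
G(4) = mex{3,2,1} = 0
G(5) = mex{0,3,2,0} = 1
G(6) = mex{1,0,3,1,0} = 2
G(7) = mex{2,1,0,2,1} = 3
G(8) = mex{3,2,1,3,2} = 0
G(9) = mex{0,3,2,0,3} = 1
G(10) = mex{1,0,3,1,0} = 2
Pile A: G(10) = 2.
Pile B: G(8) = 0.
Combined Grundy value = 2 ⊕ 0 = 2.
A winning move leaves total XOR = 0, i.e. changes one component's Grundy value g to g ⊕ X where X is the current total.
Pile A: need g' = 2⊕2 = 0. Options: 10−1→G=1, 10−2→G=0, 10−3→G=3, 10−5→G=1, 10−6→G=0. Hits: 2.
Pile B: need g' = 0⊕2 = 2. Options: 8−1→G=3, 8−2→G=2, 8−3→G=1, 8−5→G=3, 8−6→G=2. Hits: 2.

4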